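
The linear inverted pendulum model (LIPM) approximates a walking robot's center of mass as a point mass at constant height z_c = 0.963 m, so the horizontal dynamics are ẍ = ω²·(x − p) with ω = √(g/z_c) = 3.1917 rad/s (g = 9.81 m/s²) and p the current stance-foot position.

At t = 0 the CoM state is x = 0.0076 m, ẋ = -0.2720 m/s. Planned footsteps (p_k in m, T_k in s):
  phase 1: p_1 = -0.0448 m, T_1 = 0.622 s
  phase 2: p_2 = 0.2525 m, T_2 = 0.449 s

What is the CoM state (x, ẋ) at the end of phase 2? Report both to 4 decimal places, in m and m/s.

x = -0.9046, ẋ = -3.4811

phase 1: p=-0.0448, T=0.622, ωT=1.985237, cosh=3.709062, sinh=3.571714; start (x,ẋ)=(0.007600, -0.272000) → end (x,ẋ)=(-0.154830, -0.411513)
phase 2: p=0.2525, T=0.449, ωT=1.433073, cosh=2.215068, sinh=1.976493; start (x,ẋ)=(-0.154830, -0.411513) → end (x,ẋ)=(-0.904598, -3.481122)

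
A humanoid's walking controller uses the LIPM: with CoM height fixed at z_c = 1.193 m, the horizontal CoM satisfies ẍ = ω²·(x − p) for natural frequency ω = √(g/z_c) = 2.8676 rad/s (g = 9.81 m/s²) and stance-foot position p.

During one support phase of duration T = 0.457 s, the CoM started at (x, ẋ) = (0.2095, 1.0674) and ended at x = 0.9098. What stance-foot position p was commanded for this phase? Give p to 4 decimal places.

p = 0.1484

ωT = 2.8676·0.457 = 1.310493; cosh(ωT) = 1.988845, sinh(ωT) = 1.719158
x(T) = p + (x₀−p)·cosh(ωT) + (ẋ₀/ω)·sinh(ωT) ⇒ p·(1 − cosh) = x(T) − x₀·cosh − (ẋ₀/ω)·sinh
numerator   = 0.9098 − (0.2095)·1.988845 − (1.0674/2.8676)·1.719158 = -0.146781
denominator = 1 − 1.988845 = -0.988845
p = -0.146781 / -0.988845 = 0.1484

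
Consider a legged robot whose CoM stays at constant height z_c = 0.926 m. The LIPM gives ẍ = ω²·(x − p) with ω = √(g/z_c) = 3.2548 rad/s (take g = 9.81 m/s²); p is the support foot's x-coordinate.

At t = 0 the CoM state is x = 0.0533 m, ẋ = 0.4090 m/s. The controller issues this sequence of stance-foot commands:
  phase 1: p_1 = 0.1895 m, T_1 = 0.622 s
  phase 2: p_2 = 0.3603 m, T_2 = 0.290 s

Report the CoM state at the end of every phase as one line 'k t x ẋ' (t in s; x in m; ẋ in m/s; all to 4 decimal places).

1 0.6220 0.1323 -0.0736
2 0.9120 -0.0017 -0.9181

phase 1: p=0.1895, T=0.622, ωT=2.024486, cosh=3.852138, sinh=3.720077; start (x,ẋ)=(0.053300, 0.409000) → end (x,ẋ)=(0.132306, -0.073599)
phase 2: p=0.3603, T=0.290, ωT=0.943892, cosh=1.479537, sinh=1.090427; start (x,ẋ)=(0.132306, -0.073599) → end (x,ẋ)=(-0.001683, -0.918073)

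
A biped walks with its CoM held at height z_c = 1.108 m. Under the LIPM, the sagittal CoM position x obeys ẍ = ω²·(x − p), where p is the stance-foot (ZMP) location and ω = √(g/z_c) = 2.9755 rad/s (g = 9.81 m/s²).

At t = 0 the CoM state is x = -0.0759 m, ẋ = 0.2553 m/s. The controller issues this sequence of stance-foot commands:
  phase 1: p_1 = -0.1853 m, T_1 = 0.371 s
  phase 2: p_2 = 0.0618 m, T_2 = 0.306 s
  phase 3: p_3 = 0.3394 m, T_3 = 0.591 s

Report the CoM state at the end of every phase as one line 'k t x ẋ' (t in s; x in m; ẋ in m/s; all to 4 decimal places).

phase 1: p=-0.1853, T=0.371, ωT=1.103911, cosh=1.673754, sinh=1.342182; start (x,ẋ)=(-0.075900, 0.255300) → end (x,ẋ)=(0.112969, 0.864216)
phase 2: p=0.0618, T=0.306, ωT=0.910503, cosh=1.443947, sinh=1.041625; start (x,ẋ)=(0.112969, 0.864216) → end (x,ẋ)=(0.438219, 1.406473)
phase 3: p=0.3394, T=0.591, ωT=1.758520, cosh=2.988072, sinh=2.815772; start (x,ẋ)=(0.438219, 1.406473) → end (x,ẋ)=(1.965651, 5.030583)

1 0.3710 0.1130 0.8642
2 0.6770 0.4382 1.4065
3 1.2680 1.9657 5.0306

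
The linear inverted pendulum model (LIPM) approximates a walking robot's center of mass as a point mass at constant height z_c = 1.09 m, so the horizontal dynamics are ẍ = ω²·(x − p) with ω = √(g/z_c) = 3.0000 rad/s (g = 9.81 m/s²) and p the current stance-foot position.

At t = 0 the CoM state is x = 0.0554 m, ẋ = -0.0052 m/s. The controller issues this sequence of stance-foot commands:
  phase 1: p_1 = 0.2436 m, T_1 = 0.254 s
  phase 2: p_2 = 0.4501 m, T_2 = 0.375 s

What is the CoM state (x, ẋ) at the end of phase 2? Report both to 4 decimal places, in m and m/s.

phase 1: p=0.2436, T=0.254, ωT=0.762000, cosh=1.304645, sinh=0.837913; start (x,ẋ)=(0.055400, -0.005200) → end (x,ẋ)=(-0.003386, -0.479870)
phase 2: p=0.4501, T=0.375, ωT=1.125000, cosh=1.702435, sinh=1.377782; start (x,ẋ)=(-0.003386, -0.479870) → end (x,ẋ)=(-0.542316, -2.691363)

x = -0.5423, ẋ = -2.6914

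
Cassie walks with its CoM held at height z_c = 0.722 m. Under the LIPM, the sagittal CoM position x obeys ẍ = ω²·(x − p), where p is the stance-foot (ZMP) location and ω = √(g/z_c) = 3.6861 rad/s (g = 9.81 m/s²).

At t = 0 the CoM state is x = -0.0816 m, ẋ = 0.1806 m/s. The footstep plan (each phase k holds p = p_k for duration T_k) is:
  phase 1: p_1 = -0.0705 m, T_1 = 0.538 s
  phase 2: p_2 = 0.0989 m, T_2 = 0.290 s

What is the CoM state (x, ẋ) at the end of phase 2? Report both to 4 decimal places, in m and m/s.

x = 0.2226, ẋ = 0.6810

phase 1: p=-0.0705, T=0.538, ωT=1.983122, cosh=3.701514, sinh=3.563875; start (x,ẋ)=(-0.081600, 0.180600) → end (x,ẋ)=(0.063025, 0.522675)
phase 2: p=0.0989, T=0.290, ωT=1.068969, cosh=1.627869, sinh=1.284506; start (x,ẋ)=(0.063025, 0.522675) → end (x,ẋ)=(0.222638, 0.680984)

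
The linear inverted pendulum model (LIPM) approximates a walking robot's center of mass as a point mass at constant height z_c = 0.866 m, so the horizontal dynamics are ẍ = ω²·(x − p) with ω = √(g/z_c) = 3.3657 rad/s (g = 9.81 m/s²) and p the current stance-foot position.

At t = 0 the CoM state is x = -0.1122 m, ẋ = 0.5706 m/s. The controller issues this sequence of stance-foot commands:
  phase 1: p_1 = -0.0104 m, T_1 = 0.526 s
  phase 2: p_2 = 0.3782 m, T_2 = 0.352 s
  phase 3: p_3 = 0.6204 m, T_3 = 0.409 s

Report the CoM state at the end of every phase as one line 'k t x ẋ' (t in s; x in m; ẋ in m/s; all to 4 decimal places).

1 0.5260 0.1654 0.7472
2 0.8780 0.3268 0.2744
3 1.2870 0.1529 -1.2547

phase 1: p=-0.0104, T=0.526, ωT=1.770358, cosh=3.021614, sinh=2.851342; start (x,ẋ)=(-0.112200, 0.570600) → end (x,ẋ)=(0.165399, 0.747183)
phase 2: p=0.3782, T=0.352, ωT=1.184726, cosh=1.787811, sinh=1.481981; start (x,ẋ)=(0.165399, 0.747183) → end (x,ẋ)=(0.326750, 0.274389)
phase 3: p=0.6204, T=0.409, ωT=1.376571, cosh=2.106869, sinh=1.854427; start (x,ẋ)=(0.326750, 0.274389) → end (x,ẋ)=(0.152900, -1.254699)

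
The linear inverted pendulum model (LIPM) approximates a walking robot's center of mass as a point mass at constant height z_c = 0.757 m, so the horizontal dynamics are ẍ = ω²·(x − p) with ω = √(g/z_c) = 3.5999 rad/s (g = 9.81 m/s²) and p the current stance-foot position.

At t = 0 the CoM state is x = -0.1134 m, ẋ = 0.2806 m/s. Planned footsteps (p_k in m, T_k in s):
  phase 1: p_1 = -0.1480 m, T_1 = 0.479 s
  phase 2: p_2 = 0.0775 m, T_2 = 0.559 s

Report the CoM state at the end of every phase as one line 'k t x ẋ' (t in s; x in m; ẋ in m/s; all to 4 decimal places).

1 0.4790 0.1638 1.1501
2 1.0380 1.5796 5.5197

phase 1: p=-0.1480, T=0.479, ωT=1.724352, cosh=2.893587, sinh=2.715299; start (x,ẋ)=(-0.113400, 0.280600) → end (x,ẋ)=(0.163766, 1.150149)
phase 2: p=0.0775, T=0.559, ωT=2.012344, cosh=3.807254, sinh=3.673579; start (x,ẋ)=(0.163766, 1.150149) → end (x,ẋ)=(1.579627, 5.519740)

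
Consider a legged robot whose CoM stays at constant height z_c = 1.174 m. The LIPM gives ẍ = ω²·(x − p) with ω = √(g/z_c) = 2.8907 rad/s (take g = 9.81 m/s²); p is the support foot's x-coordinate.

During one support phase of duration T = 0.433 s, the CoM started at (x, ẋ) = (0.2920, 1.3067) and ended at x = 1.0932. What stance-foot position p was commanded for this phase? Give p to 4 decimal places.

p = 0.2071

ωT = 2.8907·0.433 = 1.251673; cosh(ωT) = 1.891107, sinh(ωT) = 1.605081
x(T) = p + (x₀−p)·cosh(ωT) + (ẋ₀/ω)·sinh(ωT) ⇒ p·(1 − cosh) = x(T) − x₀·cosh − (ẋ₀/ω)·sinh
numerator   = 1.0932 − (0.2920)·1.891107 − (1.3067/2.8907)·1.605081 = -0.184557
denominator = 1 − 1.891107 = -0.891107
p = -0.184557 / -0.891107 = 0.2071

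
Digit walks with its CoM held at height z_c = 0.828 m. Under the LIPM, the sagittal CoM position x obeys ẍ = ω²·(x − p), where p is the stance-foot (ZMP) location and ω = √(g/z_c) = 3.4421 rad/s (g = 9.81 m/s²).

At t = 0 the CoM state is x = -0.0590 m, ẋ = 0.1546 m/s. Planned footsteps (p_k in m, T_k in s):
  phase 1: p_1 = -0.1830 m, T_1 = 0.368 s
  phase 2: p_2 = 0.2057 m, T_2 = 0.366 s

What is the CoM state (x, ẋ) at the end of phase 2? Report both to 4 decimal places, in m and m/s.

phase 1: p=-0.1830, T=0.368, ωT=1.266693, cosh=1.915429, sinh=1.633667; start (x,ẋ)=(-0.059000, 0.154600) → end (x,ẋ)=(0.127888, 0.993408)
phase 2: p=0.2057, T=0.366, ωT=1.259809, cosh=1.904228, sinh=1.620519; start (x,ẋ)=(0.127888, 0.993408) → end (x,ẋ)=(0.525219, 1.457642)

x = 0.5252, ẋ = 1.4576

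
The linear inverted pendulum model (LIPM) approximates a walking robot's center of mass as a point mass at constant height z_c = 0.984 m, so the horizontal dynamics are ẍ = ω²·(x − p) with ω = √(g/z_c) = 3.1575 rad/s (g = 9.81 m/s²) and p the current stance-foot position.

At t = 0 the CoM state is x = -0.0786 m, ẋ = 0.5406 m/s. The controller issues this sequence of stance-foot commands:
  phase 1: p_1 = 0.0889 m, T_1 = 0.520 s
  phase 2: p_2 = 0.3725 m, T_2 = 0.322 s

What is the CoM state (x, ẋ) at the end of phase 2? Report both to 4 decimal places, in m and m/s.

phase 1: p=0.0889, T=0.520, ωT=1.641900, cosh=2.679293, sinh=2.485681; start (x,ẋ)=(-0.078600, 0.540600) → end (x,ẋ)=(0.065695, 0.133796)
phase 2: p=0.3725, T=0.322, ωT=1.016715, cosh=1.562941, sinh=1.201159; start (x,ẋ)=(0.065695, 0.133796) → end (x,ẋ)=(-0.056120, -0.954491)

x = -0.0561, ẋ = -0.9545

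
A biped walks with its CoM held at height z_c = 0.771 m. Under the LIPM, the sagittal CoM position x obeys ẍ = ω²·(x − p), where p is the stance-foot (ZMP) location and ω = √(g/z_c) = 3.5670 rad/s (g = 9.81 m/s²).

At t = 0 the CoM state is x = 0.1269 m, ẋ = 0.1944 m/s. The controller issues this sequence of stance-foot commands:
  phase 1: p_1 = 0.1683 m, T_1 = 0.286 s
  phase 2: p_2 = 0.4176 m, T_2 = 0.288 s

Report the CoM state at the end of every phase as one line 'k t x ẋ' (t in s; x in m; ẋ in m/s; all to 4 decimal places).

phase 1: p=0.1683, T=0.286, ωT=1.020162, cosh=1.567090, sinh=1.206554; start (x,ẋ)=(0.126900, 0.194400) → end (x,ẋ)=(0.169179, 0.126466)
phase 2: p=0.4176, T=0.288, ωT=1.027296, cosh=1.575738, sinh=1.217764; start (x,ẋ)=(0.169179, 0.126466) → end (x,ẋ)=(0.069329, -0.879805)

1 0.2860 0.1692 0.1265
2 0.5740 0.0693 -0.8798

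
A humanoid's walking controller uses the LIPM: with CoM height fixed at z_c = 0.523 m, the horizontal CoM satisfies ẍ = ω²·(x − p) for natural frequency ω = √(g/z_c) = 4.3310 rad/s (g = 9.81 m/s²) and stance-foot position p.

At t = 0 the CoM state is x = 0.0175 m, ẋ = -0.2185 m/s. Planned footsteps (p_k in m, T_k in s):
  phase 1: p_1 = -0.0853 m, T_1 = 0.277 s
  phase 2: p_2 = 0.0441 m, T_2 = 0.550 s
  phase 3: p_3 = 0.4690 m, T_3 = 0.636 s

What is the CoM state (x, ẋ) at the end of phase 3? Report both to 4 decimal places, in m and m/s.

x = 0.8898, ẋ = 1.9418

phase 1: p=-0.0853, T=0.277, ωT=1.199687, cosh=1.810183, sinh=1.508895; start (x,ẋ)=(0.017500, -0.218500) → end (x,ẋ)=(0.024663, 0.276275)
phase 2: p=0.0441, T=0.550, ωT=2.382050, cosh=5.459718, sinh=5.367357; start (x,ẋ)=(0.024663, 0.276275) → end (x,ẋ)=(0.280363, 1.056546)
phase 3: p=0.4690, T=0.636, ωT=2.754516, cosh=7.888537, sinh=7.824897; start (x,ẋ)=(0.280363, 1.056546) → end (x,ẋ)=(0.889809, 1.941757)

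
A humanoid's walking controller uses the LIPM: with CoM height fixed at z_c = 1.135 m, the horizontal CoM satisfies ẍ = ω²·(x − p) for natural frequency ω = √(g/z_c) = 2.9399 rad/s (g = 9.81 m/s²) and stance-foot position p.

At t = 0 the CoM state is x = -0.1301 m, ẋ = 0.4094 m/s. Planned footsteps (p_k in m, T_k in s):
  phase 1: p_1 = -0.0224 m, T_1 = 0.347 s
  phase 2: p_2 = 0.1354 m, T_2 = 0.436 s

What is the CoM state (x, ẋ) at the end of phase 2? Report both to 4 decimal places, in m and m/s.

x = -0.0255, ẋ = -0.2715

phase 1: p=-0.0224, T=0.347, ωT=1.020145, cosh=1.567070, sinh=1.206528; start (x,ẋ)=(-0.130100, 0.409400) → end (x,ẋ)=(-0.023157, 0.259539)
phase 2: p=0.1354, T=0.436, ωT=1.281796, cosh=1.940322, sinh=1.662784; start (x,ẋ)=(-0.023157, 0.259539) → end (x,ẋ)=(-0.025458, -0.271502)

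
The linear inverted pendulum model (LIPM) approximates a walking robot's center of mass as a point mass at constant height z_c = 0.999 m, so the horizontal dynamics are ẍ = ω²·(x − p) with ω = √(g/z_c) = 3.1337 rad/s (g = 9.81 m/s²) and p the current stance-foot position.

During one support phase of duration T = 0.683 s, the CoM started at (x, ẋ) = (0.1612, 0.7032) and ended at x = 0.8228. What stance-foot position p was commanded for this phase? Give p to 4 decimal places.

ωT = 3.1337·0.683 = 2.140317; cosh(ωT) = 4.309875, sinh(ωT) = 4.192258
x(T) = p + (x₀−p)·cosh(ωT) + (ẋ₀/ω)·sinh(ωT) ⇒ p·(1 − cosh) = x(T) − x₀·cosh − (ẋ₀/ω)·sinh
numerator   = 0.8228 − (0.1612)·4.309875 − (0.7032/3.1337)·4.192258 = -0.812692
denominator = 1 − 4.309875 = -3.309875
p = -0.812692 / -3.309875 = 0.2455

p = 0.2455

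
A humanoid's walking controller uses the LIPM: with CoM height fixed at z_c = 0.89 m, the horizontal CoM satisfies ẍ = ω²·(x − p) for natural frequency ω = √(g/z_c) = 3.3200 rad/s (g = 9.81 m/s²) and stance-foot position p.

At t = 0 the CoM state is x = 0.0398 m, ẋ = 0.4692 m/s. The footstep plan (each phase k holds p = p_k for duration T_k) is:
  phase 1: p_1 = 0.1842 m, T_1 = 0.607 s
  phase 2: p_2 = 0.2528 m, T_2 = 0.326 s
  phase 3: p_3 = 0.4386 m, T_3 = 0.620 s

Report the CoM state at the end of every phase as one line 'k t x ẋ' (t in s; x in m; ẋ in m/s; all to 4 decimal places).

1 0.6070 0.1536 0.0249
2 0.9330 0.0994 -0.3891
3 1.5530 -1.3630 -5.8872

phase 1: p=0.1842, T=0.607, ωT=2.015240, cosh=3.817908, sinh=3.684620; start (x,ẋ)=(0.039800, 0.469200) → end (x,ẋ)=(0.153624, 0.024926)
phase 2: p=0.2528, T=0.326, ωT=1.082320, cosh=1.645164, sinh=1.306355; start (x,ẋ)=(0.153624, 0.024926) → end (x,ẋ)=(0.099447, -0.389128)
phase 3: p=0.4386, T=0.620, ωT=2.058400, cosh=3.980542, sinh=3.852884; start (x,ẋ)=(0.099447, -0.389128) → end (x,ẋ)=(-1.362997, -5.887237)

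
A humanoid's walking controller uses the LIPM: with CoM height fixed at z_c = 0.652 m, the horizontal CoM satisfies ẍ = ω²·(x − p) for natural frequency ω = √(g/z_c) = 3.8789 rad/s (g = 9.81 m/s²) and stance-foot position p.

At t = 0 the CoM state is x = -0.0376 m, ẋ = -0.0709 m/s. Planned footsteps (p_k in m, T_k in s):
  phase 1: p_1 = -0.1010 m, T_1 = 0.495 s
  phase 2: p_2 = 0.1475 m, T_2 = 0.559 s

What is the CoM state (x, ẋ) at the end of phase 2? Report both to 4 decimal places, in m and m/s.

phase 1: p=-0.1010, T=0.495, ωT=1.920055, cosh=3.483968, sinh=3.337369; start (x,ẋ)=(-0.037600, -0.070900) → end (x,ẋ)=(0.058882, 0.573720)
phase 2: p=0.1475, T=0.559, ωT=2.168305, cosh=4.428912, sinh=4.314540; start (x,ẋ)=(0.058882, 0.573720) → end (x,ẋ)=(0.393173, 1.057872)

x = 0.3932, ẋ = 1.0579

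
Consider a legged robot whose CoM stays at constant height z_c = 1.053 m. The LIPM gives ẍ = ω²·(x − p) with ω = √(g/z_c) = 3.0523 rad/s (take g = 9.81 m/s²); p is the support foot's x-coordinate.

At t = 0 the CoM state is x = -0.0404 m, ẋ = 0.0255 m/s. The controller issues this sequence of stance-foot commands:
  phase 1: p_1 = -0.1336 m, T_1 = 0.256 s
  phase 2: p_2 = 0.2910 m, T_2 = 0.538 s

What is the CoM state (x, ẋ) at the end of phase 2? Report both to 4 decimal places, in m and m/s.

phase 1: p=-0.1336, T=0.256, ωT=0.781389, cosh=1.321137, sinh=0.863367; start (x,ẋ)=(-0.040400, 0.025500) → end (x,ẋ)=(-0.003257, 0.279295)
phase 2: p=0.2910, T=0.538, ωT=1.642137, cosh=2.679883, sinh=2.486317; start (x,ẋ)=(-0.003257, 0.279295) → end (x,ẋ)=(-0.270069, -1.484636)

x = -0.2701, ẋ = -1.4846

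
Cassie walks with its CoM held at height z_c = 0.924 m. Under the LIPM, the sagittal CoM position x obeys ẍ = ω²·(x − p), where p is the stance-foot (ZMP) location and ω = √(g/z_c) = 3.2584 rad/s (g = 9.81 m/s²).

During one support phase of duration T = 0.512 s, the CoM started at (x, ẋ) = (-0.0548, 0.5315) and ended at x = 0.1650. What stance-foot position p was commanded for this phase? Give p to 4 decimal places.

p = 0.0582

ωT = 3.2584·0.512 = 1.668301; cosh(ωT) = 2.745858, sinh(ωT) = 2.557291
x(T) = p + (x₀−p)·cosh(ωT) + (ẋ₀/ω)·sinh(ωT) ⇒ p·(1 − cosh) = x(T) − x₀·cosh − (ẋ₀/ω)·sinh
numerator   = 0.1650 − (-0.0548)·2.745858 − (0.5315/3.2584)·2.557291 = -0.101664
denominator = 1 − 2.745858 = -1.745858
p = -0.101664 / -1.745858 = 0.0582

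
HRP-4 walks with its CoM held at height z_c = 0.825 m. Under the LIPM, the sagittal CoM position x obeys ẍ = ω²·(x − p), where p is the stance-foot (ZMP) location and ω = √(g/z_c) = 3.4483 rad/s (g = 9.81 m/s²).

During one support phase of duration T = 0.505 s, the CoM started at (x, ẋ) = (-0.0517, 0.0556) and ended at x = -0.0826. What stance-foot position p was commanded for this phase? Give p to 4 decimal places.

p = -0.0128

ωT = 3.4483·0.505 = 1.741391; cosh(ωT) = 2.940277, sinh(ωT) = 2.765000
x(T) = p + (x₀−p)·cosh(ωT) + (ẋ₀/ω)·sinh(ωT) ⇒ p·(1 − cosh) = x(T) − x₀·cosh − (ẋ₀/ω)·sinh
numerator   = -0.0826 − (-0.0517)·2.940277 − (0.0556/3.4483)·2.765000 = 0.024830
denominator = 1 − 2.940277 = -1.940277
p = 0.024830 / -1.940277 = -0.0128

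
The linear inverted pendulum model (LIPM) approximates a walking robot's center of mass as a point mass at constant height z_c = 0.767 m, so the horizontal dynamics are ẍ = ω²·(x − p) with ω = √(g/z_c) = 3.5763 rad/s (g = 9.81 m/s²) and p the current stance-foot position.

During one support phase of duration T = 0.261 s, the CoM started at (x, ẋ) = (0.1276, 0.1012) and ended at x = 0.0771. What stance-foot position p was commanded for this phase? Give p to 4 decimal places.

p = 0.3004

ωT = 3.5763·0.261 = 0.933414; cosh(ωT) = 1.468193, sinh(ωT) = 1.074984
x(T) = p + (x₀−p)·cosh(ωT) + (ẋ₀/ω)·sinh(ωT) ⇒ p·(1 − cosh) = x(T) − x₀·cosh − (ẋ₀/ω)·sinh
numerator   = 0.0771 − (0.1276)·1.468193 − (0.1012/3.5763)·1.074984 = -0.140661
denominator = 1 − 1.468193 = -0.468193
p = -0.140661 / -0.468193 = 0.3004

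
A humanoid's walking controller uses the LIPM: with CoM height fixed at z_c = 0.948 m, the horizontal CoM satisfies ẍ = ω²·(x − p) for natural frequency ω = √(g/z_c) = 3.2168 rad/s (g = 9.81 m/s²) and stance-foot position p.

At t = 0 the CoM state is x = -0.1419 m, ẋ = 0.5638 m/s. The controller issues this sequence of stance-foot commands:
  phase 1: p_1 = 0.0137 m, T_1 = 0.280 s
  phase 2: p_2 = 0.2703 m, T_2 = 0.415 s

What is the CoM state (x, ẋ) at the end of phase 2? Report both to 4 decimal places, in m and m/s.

x = -0.1767, ẋ = -1.1069

phase 1: p=0.0137, T=0.280, ωT=0.900704, cosh=1.433809, sinh=1.027526; start (x,ẋ)=(-0.141900, 0.563800) → end (x,ẋ)=(-0.029309, 0.294070)
phase 2: p=0.2703, T=0.415, ωT=1.334972, cosh=2.031528, sinh=1.768362; start (x,ẋ)=(-0.029309, 0.294070) → end (x,ẋ)=(-0.176706, -1.106905)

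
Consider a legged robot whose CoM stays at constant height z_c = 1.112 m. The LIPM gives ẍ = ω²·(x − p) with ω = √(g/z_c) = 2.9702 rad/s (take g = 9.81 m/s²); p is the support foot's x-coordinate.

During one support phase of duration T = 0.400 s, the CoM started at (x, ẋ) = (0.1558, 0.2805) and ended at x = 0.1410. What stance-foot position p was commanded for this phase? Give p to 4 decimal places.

ωT = 2.9702·0.400 = 1.188080; cosh(ωT) = 1.792791, sinh(ωT) = 1.487985
x(T) = p + (x₀−p)·cosh(ωT) + (ẋ₀/ω)·sinh(ωT) ⇒ p·(1 − cosh) = x(T) − x₀·cosh − (ẋ₀/ω)·sinh
numerator   = 0.1410 − (0.1558)·1.792791 − (0.2805/2.9702)·1.487985 = -0.278839
denominator = 1 − 1.792791 = -0.792791
p = -0.278839 / -0.792791 = 0.3517

p = 0.3517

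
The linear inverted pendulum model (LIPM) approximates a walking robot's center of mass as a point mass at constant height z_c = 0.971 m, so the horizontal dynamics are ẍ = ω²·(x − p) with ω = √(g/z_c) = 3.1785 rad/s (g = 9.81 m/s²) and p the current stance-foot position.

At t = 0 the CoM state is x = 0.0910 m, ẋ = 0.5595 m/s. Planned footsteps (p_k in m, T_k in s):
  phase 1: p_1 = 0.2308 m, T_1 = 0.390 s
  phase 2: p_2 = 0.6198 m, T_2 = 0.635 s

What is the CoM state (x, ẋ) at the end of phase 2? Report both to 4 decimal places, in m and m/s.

phase 1: p=0.2308, T=0.390, ωT=1.239615, cosh=1.871889, sinh=1.582394; start (x,ẋ)=(0.091000, 0.559500) → end (x,ẋ)=(0.247653, 0.344179)
phase 2: p=0.6198, T=0.635, ωT=2.018347, cosh=3.829376, sinh=3.696502; start (x,ẋ)=(0.247653, 0.344179) → end (x,ẋ)=(-0.405021, -3.054489)

x = -0.4050, ẋ = -3.0545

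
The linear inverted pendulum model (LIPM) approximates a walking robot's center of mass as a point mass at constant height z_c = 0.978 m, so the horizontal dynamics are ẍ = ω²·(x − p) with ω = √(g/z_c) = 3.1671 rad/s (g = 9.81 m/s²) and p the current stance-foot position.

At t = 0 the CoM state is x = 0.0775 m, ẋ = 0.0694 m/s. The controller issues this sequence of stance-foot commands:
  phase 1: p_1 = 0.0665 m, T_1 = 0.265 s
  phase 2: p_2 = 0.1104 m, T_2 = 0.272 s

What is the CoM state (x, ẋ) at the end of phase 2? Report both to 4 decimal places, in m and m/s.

x = 0.1383, ẋ = 0.1535

phase 1: p=0.0665, T=0.265, ωT=0.839282, cosh=1.373362, sinh=0.941341; start (x,ẋ)=(0.077500, 0.069400) → end (x,ẋ)=(0.102234, 0.128106)
phase 2: p=0.1104, T=0.272, ωT=0.861451, cosh=1.394571, sinh=0.972022; start (x,ẋ)=(0.102234, 0.128106) → end (x,ẋ)=(0.138330, 0.153515)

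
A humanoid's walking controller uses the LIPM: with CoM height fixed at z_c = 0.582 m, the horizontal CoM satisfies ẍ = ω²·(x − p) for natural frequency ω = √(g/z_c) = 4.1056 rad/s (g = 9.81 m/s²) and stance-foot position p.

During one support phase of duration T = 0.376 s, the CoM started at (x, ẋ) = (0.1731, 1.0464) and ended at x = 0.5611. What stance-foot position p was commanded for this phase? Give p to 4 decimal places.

p = 0.2984

ωT = 4.1056·0.376 = 1.543706; cosh(ωT) = 2.447748, sinh(ωT) = 2.234160
x(T) = p + (x₀−p)·cosh(ωT) + (ẋ₀/ω)·sinh(ωT) ⇒ p·(1 − cosh) = x(T) − x₀·cosh − (ẋ₀/ω)·sinh
numerator   = 0.5611 − (0.1731)·2.447748 − (1.0464/4.1056)·2.234160 = -0.432029
denominator = 1 − 2.447748 = -1.447748
p = -0.432029 / -1.447748 = 0.2984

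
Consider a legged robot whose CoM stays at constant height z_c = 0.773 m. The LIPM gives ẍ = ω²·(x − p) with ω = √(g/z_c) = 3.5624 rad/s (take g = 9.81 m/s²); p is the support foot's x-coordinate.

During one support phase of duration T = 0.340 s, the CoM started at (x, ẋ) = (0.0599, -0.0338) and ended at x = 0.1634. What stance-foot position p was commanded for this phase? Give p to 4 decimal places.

ωT = 3.5624·0.340 = 1.211216; cosh(ωT) = 1.827700, sinh(ωT) = 1.529865
x(T) = p + (x₀−p)·cosh(ωT) + (ẋ₀/ω)·sinh(ωT) ⇒ p·(1 − cosh) = x(T) − x₀·cosh − (ẋ₀/ω)·sinh
numerator   = 0.1634 − (0.0599)·1.827700 − (-0.0338/3.5624)·1.529865 = 0.068436
denominator = 1 − 1.827700 = -0.827700
p = 0.068436 / -0.827700 = -0.0827

p = -0.0827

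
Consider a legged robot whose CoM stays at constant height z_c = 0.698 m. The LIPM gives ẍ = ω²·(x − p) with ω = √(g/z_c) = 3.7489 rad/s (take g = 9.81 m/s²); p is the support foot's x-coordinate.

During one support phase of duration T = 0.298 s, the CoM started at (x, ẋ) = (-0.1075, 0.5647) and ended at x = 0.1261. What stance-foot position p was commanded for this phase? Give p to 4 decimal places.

ωT = 3.7489·0.298 = 1.117172; cosh(ωT) = 1.691702, sinh(ωT) = 1.364498
x(T) = p + (x₀−p)·cosh(ωT) + (ẋ₀/ω)·sinh(ωT) ⇒ p·(1 − cosh) = x(T) − x₀·cosh − (ẋ₀/ω)·sinh
numerator   = 0.1261 − (-0.1075)·1.691702 − (0.5647/3.7489)·1.364498 = 0.102422
denominator = 1 − 1.691702 = -0.691702
p = 0.102422 / -0.691702 = -0.1481

p = -0.1481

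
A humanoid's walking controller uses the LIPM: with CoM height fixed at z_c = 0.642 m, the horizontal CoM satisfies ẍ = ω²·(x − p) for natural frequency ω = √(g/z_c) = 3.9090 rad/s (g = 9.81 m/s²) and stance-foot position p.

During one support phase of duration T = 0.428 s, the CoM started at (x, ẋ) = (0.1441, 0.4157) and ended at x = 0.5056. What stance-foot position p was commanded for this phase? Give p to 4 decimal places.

p = 0.0940

ωT = 3.9090·0.428 = 1.673052; cosh(ωT) = 2.758039, sinh(ωT) = 2.570366
x(T) = p + (x₀−p)·cosh(ωT) + (ẋ₀/ω)·sinh(ωT) ⇒ p·(1 − cosh) = x(T) − x₀·cosh − (ẋ₀/ω)·sinh
numerator   = 0.5056 − (0.1441)·2.758039 − (0.4157/3.9090)·2.570366 = -0.165177
denominator = 1 − 2.758039 = -1.758039
p = -0.165177 / -1.758039 = 0.0940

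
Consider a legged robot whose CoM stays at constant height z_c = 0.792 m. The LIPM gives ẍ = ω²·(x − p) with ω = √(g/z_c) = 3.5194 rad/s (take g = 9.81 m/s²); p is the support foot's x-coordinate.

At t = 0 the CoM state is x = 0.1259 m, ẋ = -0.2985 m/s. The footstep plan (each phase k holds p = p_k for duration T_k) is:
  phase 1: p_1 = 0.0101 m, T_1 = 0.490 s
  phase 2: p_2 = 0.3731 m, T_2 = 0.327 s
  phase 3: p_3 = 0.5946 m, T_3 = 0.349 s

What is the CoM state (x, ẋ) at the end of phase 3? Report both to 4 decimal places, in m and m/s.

x = -0.8524, ẋ = -4.7576

phase 1: p=0.0101, T=0.490, ωT=1.724506, cosh=2.894005, sinh=2.715744; start (x,ẋ)=(0.125900, -0.298500) → end (x,ẋ)=(0.114888, 0.242931)
phase 2: p=0.3731, T=0.327, ωT=1.150844, cosh=1.738614, sinh=1.422245; start (x,ẋ)=(0.114888, 0.242931) → end (x,ẋ)=(0.022342, -0.870101)
phase 3: p=0.5946, T=0.349, ωT=1.228271, cosh=1.854058, sinh=1.561260; start (x,ẋ)=(0.022342, -0.870101) → end (x,ẋ)=(-0.852390, -4.757602)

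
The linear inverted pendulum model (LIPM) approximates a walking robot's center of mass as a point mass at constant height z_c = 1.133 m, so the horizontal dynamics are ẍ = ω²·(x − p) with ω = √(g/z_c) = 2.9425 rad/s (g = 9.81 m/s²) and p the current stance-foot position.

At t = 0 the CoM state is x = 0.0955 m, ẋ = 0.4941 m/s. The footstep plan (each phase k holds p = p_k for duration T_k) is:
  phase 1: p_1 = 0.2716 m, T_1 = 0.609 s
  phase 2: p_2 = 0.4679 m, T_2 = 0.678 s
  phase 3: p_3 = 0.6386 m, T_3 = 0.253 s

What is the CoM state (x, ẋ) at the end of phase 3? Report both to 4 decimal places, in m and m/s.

phase 1: p=0.2716, T=0.609, ωT=1.791982, cosh=3.083984, sinh=2.917354; start (x,ẋ)=(0.095500, 0.494100) → end (x,ẋ)=(0.218388, 0.012099)
phase 2: p=0.4679, T=0.678, ωT=1.995015, cosh=3.744162, sinh=3.608151; start (x,ẋ)=(0.218388, 0.012099) → end (x,ẋ)=(-0.451478, -2.603766)
phase 3: p=0.6386, T=0.253, ωT=0.744452, cosh=1.290141, sinh=0.815147; start (x,ẋ)=(-0.451478, -2.603766) → end (x,ẋ)=(-1.489064, -5.973855)

x = -1.4891, ẋ = -5.9739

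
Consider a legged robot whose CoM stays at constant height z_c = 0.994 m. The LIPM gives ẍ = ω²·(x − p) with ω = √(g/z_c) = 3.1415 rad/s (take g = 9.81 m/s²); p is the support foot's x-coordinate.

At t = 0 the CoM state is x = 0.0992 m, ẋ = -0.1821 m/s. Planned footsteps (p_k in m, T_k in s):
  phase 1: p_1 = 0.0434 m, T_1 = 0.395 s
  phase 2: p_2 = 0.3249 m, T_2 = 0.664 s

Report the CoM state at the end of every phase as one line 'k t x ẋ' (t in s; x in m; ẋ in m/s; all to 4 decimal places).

phase 1: p=0.0434, T=0.395, ωT=1.240893, cosh=1.873913, sinh=1.584786; start (x,ẋ)=(0.099200, -0.182100) → end (x,ẋ)=(0.056101, -0.063433)
phase 2: p=0.3249, T=0.664, ωT=2.085956, cosh=4.088237, sinh=3.964049; start (x,ẋ)=(0.056101, -0.063433) → end (x,ẋ)=(-0.854057, -3.606704)

1 0.3950 0.0561 -0.0634
2 1.0590 -0.8541 -3.6067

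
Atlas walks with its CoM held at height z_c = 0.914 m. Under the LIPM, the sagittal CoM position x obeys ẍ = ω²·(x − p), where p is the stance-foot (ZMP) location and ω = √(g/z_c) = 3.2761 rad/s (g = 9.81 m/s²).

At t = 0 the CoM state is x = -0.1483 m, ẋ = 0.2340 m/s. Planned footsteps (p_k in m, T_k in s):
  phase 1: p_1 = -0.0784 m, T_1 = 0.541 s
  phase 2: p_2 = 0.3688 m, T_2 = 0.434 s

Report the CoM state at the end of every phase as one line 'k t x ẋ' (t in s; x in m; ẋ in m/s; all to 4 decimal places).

1 0.5410 -0.0859 0.0541
2 0.9750 -0.5962 -2.7889

phase 1: p=-0.0784, T=0.541, ωT=1.772370, cosh=3.027357, sinh=2.857427; start (x,ẋ)=(-0.148300, 0.234000) → end (x,ẋ)=(-0.085917, 0.054052)
phase 2: p=0.3688, T=0.434, ωT=1.421827, cosh=2.192980, sinh=1.951707; start (x,ẋ)=(-0.085917, 0.054052) → end (x,ẋ)=(-0.596183, -2.788916)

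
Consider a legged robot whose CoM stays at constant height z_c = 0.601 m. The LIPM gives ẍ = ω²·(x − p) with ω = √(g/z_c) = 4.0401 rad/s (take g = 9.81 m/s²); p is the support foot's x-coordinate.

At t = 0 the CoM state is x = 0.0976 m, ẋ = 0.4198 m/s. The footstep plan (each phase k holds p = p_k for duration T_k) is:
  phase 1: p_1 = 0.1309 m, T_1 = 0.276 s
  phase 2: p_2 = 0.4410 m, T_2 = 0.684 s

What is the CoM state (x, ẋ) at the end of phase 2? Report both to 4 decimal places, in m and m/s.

x = -0.3214, ẋ = -2.9896

phase 1: p=0.1309, T=0.276, ωT=1.115068, cosh=1.688834, sinh=1.360941; start (x,ẋ)=(0.097600, 0.419800) → end (x,ẋ)=(0.216075, 0.525878)
phase 2: p=0.4410, T=0.684, ωT=2.763428, cosh=7.958590, sinh=7.895514; start (x,ẋ)=(0.216075, 0.525878) → end (x,ẋ)=(-0.321371, -2.989566)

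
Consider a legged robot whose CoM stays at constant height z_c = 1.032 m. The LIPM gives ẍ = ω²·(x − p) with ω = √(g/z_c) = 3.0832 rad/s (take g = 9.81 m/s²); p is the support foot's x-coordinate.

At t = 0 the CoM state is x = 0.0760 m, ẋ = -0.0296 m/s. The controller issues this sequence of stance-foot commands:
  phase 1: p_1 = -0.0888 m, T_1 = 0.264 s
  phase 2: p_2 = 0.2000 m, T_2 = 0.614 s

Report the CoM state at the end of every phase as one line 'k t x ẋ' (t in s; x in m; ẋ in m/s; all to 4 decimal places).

phase 1: p=-0.0888, T=0.264, ωT=0.813965, cosh=1.349968, sinh=0.906870; start (x,ẋ)=(0.076000, -0.029600) → end (x,ẋ)=(0.124968, 0.420832)
phase 2: p=0.2000, T=0.614, ωT=1.893085, cosh=3.395213, sinh=3.244607; start (x,ẋ)=(0.124968, 0.420832) → end (x,ẋ)=(0.388114, 0.678215)

1 0.2640 0.1250 0.4208
2 0.8780 0.3881 0.6782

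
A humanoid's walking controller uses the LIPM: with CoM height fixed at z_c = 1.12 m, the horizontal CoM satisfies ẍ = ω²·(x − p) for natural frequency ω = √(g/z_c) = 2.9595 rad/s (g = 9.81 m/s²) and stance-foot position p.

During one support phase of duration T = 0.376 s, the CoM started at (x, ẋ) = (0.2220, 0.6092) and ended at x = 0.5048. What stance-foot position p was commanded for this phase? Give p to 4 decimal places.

ωT = 2.9595·0.376 = 1.112772; cosh(ωT) = 1.685714, sinh(ωT) = 1.357067
x(T) = p + (x₀−p)·cosh(ωT) + (ẋ₀/ω)·sinh(ωT) ⇒ p·(1 − cosh) = x(T) − x₀·cosh − (ẋ₀/ω)·sinh
numerator   = 0.5048 − (0.2220)·1.685714 − (0.6092/2.9595)·1.357067 = -0.148775
denominator = 1 − 1.685714 = -0.685714
p = -0.148775 / -0.685714 = 0.2170

p = 0.2170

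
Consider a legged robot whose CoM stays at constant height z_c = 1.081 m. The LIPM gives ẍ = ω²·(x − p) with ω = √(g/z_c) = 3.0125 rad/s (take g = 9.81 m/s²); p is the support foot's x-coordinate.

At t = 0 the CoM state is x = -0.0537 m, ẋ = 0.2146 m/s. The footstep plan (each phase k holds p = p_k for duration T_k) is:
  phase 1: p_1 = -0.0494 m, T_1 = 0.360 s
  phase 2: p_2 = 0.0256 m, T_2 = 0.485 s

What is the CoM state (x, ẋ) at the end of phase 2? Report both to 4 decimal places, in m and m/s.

x = 0.2790, ẋ = 0.8337

phase 1: p=-0.0494, T=0.360, ωT=1.084500, cosh=1.648016, sinh=1.309945; start (x,ẋ)=(-0.053700, 0.214600) → end (x,ẋ)=(0.036829, 0.336695)
phase 2: p=0.0256, T=0.485, ωT=1.461063, cosh=2.271263, sinh=2.039274; start (x,ẋ)=(0.036829, 0.336695) → end (x,ẋ)=(0.279027, 0.833710)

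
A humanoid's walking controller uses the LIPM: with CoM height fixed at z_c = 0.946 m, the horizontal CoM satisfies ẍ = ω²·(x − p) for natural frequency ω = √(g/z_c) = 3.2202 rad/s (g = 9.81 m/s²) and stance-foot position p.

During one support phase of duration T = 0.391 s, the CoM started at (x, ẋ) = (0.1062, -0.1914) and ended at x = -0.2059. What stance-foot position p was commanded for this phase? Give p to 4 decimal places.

p = 0.3452

ωT = 3.2202·0.391 = 1.259098; cosh(ωT) = 1.903077, sinh(ωT) = 1.619167
x(T) = p + (x₀−p)·cosh(ωT) + (ẋ₀/ω)·sinh(ωT) ⇒ p·(1 − cosh) = x(T) − x₀·cosh − (ẋ₀/ω)·sinh
numerator   = -0.2059 − (0.1062)·1.903077 − (-0.1914/3.2202)·1.619167 = -0.311768
denominator = 1 − 1.903077 = -0.903077
p = -0.311768 / -0.903077 = 0.3452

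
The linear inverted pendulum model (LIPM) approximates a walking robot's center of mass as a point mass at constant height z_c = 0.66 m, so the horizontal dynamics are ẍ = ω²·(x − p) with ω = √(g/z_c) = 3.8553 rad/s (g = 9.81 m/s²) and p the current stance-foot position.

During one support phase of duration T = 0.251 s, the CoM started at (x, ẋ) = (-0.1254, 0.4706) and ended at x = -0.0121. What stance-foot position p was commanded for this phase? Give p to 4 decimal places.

ωT = 3.8553·0.251 = 0.967680; cosh(ωT) = 1.505898, sinh(ωT) = 1.125934
x(T) = p + (x₀−p)·cosh(ωT) + (ẋ₀/ω)·sinh(ωT) ⇒ p·(1 − cosh) = x(T) − x₀·cosh − (ẋ₀/ω)·sinh
numerator   = -0.0121 − (-0.1254)·1.505898 − (0.4706/3.8553)·1.125934 = 0.039302
denominator = 1 − 1.505898 = -0.505898
p = 0.039302 / -0.505898 = -0.0777

p = -0.0777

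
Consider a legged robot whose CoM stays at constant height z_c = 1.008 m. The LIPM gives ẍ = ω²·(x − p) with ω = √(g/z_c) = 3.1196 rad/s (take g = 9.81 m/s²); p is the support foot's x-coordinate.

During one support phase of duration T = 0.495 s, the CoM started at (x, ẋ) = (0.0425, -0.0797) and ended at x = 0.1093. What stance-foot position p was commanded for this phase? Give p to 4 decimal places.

p = -0.0430

ωT = 3.1196·0.495 = 1.544202; cosh(ωT) = 2.448857, sinh(ωT) = 2.235375
x(T) = p + (x₀−p)·cosh(ωT) + (ẋ₀/ω)·sinh(ωT) ⇒ p·(1 − cosh) = x(T) − x₀·cosh − (ẋ₀/ω)·sinh
numerator   = 0.1093 − (0.0425)·2.448857 − (-0.0797/3.1196)·2.235375 = 0.062333
denominator = 1 − 2.448857 = -1.448857
p = 0.062333 / -1.448857 = -0.0430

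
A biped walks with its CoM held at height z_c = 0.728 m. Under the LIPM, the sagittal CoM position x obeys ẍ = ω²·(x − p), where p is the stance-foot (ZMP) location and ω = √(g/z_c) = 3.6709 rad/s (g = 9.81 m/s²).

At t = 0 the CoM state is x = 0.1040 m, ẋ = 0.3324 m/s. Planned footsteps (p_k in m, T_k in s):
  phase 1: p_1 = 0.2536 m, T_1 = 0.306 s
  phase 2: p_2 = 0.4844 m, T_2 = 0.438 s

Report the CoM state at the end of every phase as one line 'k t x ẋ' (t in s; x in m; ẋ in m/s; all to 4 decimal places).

phase 1: p=0.2536, T=0.306, ωT=1.123295, cosh=1.700089, sinh=1.374882; start (x,ẋ)=(0.104000, 0.332400) → end (x,ẋ)=(0.123762, -0.189930)
phase 2: p=0.4844, T=0.438, ωT=1.607854, cosh=2.596202, sinh=2.395885; start (x,ẋ)=(0.123762, -0.189930) → end (x,ẋ)=(-0.575850, -3.664925)

1 0.3060 0.1238 -0.1899
2 0.7440 -0.5758 -3.6649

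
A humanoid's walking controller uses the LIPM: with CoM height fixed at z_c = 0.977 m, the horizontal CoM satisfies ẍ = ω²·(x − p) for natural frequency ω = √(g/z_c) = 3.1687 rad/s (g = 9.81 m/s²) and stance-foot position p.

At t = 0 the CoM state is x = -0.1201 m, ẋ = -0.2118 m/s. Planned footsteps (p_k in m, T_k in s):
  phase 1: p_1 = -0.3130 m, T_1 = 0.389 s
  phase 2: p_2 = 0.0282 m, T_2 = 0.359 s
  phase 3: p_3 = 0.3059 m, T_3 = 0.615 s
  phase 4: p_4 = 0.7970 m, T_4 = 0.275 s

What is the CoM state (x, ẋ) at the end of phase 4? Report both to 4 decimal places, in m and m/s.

phase 1: p=-0.3130, T=0.389, ωT=1.232624, cosh=1.860873, sinh=1.569347; start (x,ẋ)=(-0.120100, -0.211800) → end (x,ẋ)=(-0.058935, 0.565118)
phase 2: p=0.0282, T=0.359, ωT=1.137563, cosh=1.719879, sinh=1.399280; start (x,ẋ)=(-0.058935, 0.565118) → end (x,ẋ)=(0.127892, 0.585588)
phase 3: p=0.3059, T=0.615, ωT=1.948750, cosh=3.581181, sinh=3.438729; start (x,ẋ)=(0.127892, 0.585588) → end (x,ẋ)=(0.303910, 0.157464)
phase 4: p=0.7970, T=0.275, ωT=0.871393, cosh=1.404303, sinh=0.985934; start (x,ẋ)=(0.303910, 0.157464) → end (x,ẋ)=(0.153548, -1.319348)

x = 0.1535, ẋ = -1.3193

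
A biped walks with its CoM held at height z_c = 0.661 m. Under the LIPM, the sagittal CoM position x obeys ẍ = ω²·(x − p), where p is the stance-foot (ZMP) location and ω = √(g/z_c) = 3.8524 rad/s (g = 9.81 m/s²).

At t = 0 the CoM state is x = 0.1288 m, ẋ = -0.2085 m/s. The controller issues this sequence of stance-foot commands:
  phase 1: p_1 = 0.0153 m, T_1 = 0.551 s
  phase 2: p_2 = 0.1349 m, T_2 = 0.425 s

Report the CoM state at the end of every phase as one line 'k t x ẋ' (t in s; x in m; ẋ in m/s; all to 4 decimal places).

phase 1: p=0.0153, T=0.551, ωT=2.122672, cosh=4.236571, sinh=4.116860; start (x,ẋ)=(0.128800, -0.208500) → end (x,ẋ)=(0.273338, 0.916761)
phase 2: p=0.1349, T=0.425, ωT=1.637270, cosh=2.667813, sinh=2.473302; start (x,ẋ)=(0.273338, 0.916761) → end (x,ẋ)=(1.092801, 3.764803)

1 0.5510 0.2733 0.9168
2 0.9760 1.0928 3.7648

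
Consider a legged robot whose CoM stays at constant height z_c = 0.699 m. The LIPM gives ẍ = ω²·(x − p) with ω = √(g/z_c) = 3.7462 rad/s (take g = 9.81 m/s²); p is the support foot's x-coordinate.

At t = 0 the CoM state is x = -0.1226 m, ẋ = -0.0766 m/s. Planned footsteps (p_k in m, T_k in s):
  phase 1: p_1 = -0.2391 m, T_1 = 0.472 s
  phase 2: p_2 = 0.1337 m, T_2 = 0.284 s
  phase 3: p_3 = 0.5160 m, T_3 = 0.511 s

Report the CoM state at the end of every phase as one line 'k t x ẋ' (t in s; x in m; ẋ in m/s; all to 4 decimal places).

1 0.4720 0.0540 1.0106
2 0.7560 0.3488 1.2577
3 1.2670 1.0505 2.2802

phase 1: p=-0.2391, T=0.472, ωT=1.768206, cosh=3.015486, sinh=2.844847; start (x,ẋ)=(-0.122600, -0.076600) → end (x,ẋ)=(0.054034, 1.010597)
phase 2: p=0.1337, T=0.284, ωT=1.063921, cosh=1.621405, sinh=1.276305; start (x,ẋ)=(0.054034, 1.010597) → end (x,ẋ)=(0.348833, 1.257682)
phase 3: p=0.5160, T=0.511, ωT=1.914308, cosh=3.464845, sinh=3.317401; start (x,ẋ)=(0.348833, 1.257682) → end (x,ẋ)=(1.050518, 2.280186)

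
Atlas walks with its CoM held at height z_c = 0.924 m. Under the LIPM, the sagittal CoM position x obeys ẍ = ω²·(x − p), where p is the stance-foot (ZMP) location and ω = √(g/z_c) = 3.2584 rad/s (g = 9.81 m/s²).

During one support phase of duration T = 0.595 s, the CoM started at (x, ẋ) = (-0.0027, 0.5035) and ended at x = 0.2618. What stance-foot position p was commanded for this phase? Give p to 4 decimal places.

p = 0.0999

ωT = 3.2584·0.595 = 1.938748; cosh(ωT) = 3.546964, sinh(ωT) = 3.403080
x(T) = p + (x₀−p)·cosh(ωT) + (ẋ₀/ω)·sinh(ωT) ⇒ p·(1 − cosh) = x(T) − x₀·cosh − (ẋ₀/ω)·sinh
numerator   = 0.2618 − (-0.0027)·3.546964 − (0.5035/3.2584)·3.403080 = -0.254480
denominator = 1 − 3.546964 = -2.546964
p = -0.254480 / -2.546964 = 0.0999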